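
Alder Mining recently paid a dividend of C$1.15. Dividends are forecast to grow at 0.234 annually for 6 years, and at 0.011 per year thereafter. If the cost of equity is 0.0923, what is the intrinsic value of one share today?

C$40.54

Two-stage DDM. Project D₁…D_6 at 0.234, terminal growth 0.011, discount at r = 0.0923.
D_1 = 1.4191
D_2 = 1.7512
D_3 = 2.1609
D_4 = 2.6666
D_5 = 3.2906
D_6 = 4.0606
Terminal value at t=6: TV = D_7/(r−g) = 4.1053/(0.0923−0.011) = 50.4951
P₀ = 1.4191/(1+0.0923)^1 + 1.7512/(1+0.0923)^2 + 2.1609/(1+0.0923)^3 + 2.6666/(1+0.0923)^4 + 3.2906/(1+0.0923)^5 + 4.0606/(1+0.0923)^6 + 50.4951/(1+0.0923)^6 = 40.5355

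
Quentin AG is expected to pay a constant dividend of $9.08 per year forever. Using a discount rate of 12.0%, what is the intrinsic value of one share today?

Zero-growth DDM (perpetuity): P₀ = D/r = 9.08 / 0.12 = 75.6667

$75.67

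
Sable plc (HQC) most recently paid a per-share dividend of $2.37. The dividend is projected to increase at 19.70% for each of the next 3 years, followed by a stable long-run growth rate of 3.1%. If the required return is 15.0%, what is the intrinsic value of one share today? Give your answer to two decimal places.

Two-stage DDM. Project D₁…D_3 at 0.197, terminal growth 0.031, discount at r = 0.15.
D_1 = 2.8369
D_2 = 3.3958
D_3 = 4.0647
Terminal value at t=3: TV = D_4/(r−g) = 4.1907/(0.15−0.031) = 35.2162
P₀ = 2.8369/(1+0.15)^1 + 3.3958/(1+0.15)^2 + 4.0647/(1+0.15)^3 + 35.2162/(1+0.15)^3 = 30.8624

$30.86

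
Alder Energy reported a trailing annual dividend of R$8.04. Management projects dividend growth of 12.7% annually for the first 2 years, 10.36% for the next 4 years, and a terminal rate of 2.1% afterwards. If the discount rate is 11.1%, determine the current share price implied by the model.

R$140.35

Three-stage DDM. Project D₁…D_6; terminal Gordon value at t=6 with g = 0.021; discount at r = 0.111.
D_1 = 9.0611
D_2 = 10.2118
D_3 = 11.2698
D_4 = 12.4373
D_5 = 13.7258
D_6 = 15.1478
TV_6 = 15.4659/(0.111−0.021) = 171.8438
P₀ = Σ Dₜ/(1+r)ᵗ + TV_6/(1+r)^6 = 140.3543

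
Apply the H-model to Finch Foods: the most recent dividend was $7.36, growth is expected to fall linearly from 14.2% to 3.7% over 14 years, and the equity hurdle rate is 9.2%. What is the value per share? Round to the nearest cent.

H-model: P₀ = D₀[(1+g_L) + H(g_S−g_L)]/(r−g_L), with H = 14/2 = 7.
P₀ = 7.36 × [(1+0.037) + 7×(0.142−0.037)] / (0.092−0.037)
   = 7.36 × 1.7720 / 0.055 = 237.1258

$237.13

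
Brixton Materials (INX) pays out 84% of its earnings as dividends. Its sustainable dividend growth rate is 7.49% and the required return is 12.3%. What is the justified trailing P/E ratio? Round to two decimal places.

Justified trailing P/E = b(1+g)/(r−g) = 0.84×(1+0.0749)/(0.123−0.0749) = 18.7716

18.77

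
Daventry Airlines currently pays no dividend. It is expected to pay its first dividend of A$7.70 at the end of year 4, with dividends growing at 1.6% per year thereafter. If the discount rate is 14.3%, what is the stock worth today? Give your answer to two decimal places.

A$40.60

Deferred-dividend DDM. At t=3 the remaining stream is a growing perpetuity with first payment D_4 = 7.70.
V_3 = D_4/(r−g) = 7.70/(0.143−0.016) = 60.6299
P₀ = V_3/(1+r)^3 = 60.6299/(1+0.143)^3 = 40.6021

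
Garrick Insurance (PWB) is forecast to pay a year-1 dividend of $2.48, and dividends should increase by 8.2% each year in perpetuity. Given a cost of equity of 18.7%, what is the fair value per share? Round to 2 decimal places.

Gordon growth model: P₀ = D₁/(r − g), with D₁ = 2.48 given directly.
P₀ = 2.4800 / (0.187 − 0.082) = 2.4800 / 0.105 = 23.6190

$23.62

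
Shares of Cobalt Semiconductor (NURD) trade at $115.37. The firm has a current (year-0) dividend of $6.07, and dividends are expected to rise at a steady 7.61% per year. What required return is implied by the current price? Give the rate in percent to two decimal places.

Rearranging the constant-growth DDM: r = D₁/P₀ + g.
D₁ = 6.07 × (1 + 0.0761) = 6.5319.
r = 6.5319 / 115.37 + 0.0761 = 0.05662 + 0.0761 = 0.13272

13.27%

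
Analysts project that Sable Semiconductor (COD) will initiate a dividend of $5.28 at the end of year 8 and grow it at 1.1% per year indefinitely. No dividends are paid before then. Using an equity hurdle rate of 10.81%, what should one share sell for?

$26.51

Deferred-dividend DDM. At t=7 the remaining stream is a growing perpetuity with first payment D_8 = 5.28.
V_7 = D_8/(r−g) = 5.28/(0.1081−0.011) = 54.3769
P₀ = V_7/(1+r)^7 = 54.3769/(1+0.1081)^7 = 26.5071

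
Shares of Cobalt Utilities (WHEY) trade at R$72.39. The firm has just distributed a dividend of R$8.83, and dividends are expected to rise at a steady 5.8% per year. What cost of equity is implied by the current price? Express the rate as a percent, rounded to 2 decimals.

18.71%

Rearranging the constant-growth DDM: r = D₁/P₀ + g.
D₁ = 8.83 × (1 + 0.058) = 9.3421.
r = 9.3421 / 72.39 + 0.058 = 0.12905 + 0.058 = 0.18705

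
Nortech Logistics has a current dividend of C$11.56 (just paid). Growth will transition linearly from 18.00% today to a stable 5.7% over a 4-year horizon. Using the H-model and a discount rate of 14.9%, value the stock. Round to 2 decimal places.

C$163.72

H-model: P₀ = D₀[(1+g_L) + H(g_S−g_L)]/(r−g_L), with H = 4/2 = 2.
P₀ = 11.56 × [(1+0.057) + 2×(0.18−0.057)] / (0.149−0.057)
   = 11.56 × 1.3030 / 0.092 = 163.7248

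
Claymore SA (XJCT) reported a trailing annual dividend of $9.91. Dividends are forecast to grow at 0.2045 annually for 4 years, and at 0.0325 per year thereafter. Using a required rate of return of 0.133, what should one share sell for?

$176.35

Two-stage DDM. Project D₁…D_4 at 0.2045, terminal growth 0.0325, discount at r = 0.133.
D_1 = 11.9366
D_2 = 14.3776
D_3 = 17.3179
D_4 = 20.8594
Terminal value at t=4: TV = D_5/(r−g) = 21.5373/(0.133−0.0325) = 214.3013
P₀ = 11.9366/(1+0.133)^1 + 14.3776/(1+0.133)^2 + 17.3179/(1+0.133)^3 + 20.8594/(1+0.133)^4 + 214.3013/(1+0.133)^4 = 176.3496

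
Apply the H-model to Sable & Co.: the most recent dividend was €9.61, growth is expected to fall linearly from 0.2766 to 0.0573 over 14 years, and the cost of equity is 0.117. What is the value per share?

€417.30

H-model: P₀ = D₀[(1+g_L) + H(g_S−g_L)]/(r−g_L), with H = 14/2 = 7.
P₀ = 9.61 × [(1+0.0573) + 7×(0.2766−0.0573)] / (0.117−0.0573)
   = 9.61 × 2.5924 / 0.0597 = 417.3026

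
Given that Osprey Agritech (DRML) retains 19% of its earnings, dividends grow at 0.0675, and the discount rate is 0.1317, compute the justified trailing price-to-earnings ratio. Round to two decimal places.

13.47

Payout ratio b = 1 − 0.19 = 0.81.
Justified trailing P/E = b(1+g)/(r−g) = 0.81×(1+0.0675)/(0.1317−0.0675) = 13.4685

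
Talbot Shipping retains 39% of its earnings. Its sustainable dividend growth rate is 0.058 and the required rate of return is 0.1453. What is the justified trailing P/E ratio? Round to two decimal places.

7.39

Payout ratio b = 1 − 0.39 = 0.61.
Justified trailing P/E = b(1+g)/(r−g) = 0.61×(1+0.058)/(0.1453−0.058) = 7.3927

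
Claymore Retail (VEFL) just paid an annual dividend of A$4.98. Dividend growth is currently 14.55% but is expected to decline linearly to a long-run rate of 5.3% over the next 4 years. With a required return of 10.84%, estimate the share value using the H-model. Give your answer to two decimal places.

A$111.29

H-model: P₀ = D₀[(1+g_L) + H(g_S−g_L)]/(r−g_L), with H = 4/2 = 2.
P₀ = 4.98 × [(1+0.053) + 2×(0.1455−0.053)] / (0.1084−0.053)
   = 4.98 × 1.2380 / 0.0554 = 111.2859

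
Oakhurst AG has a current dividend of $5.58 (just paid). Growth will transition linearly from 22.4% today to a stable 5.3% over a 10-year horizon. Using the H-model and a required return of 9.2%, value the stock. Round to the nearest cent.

$272.99

H-model: P₀ = D₀[(1+g_L) + H(g_S−g_L)]/(r−g_L), with H = 10/2 = 5.
P₀ = 5.58 × [(1+0.053) + 5×(0.224−0.053)] / (0.092−0.053)
   = 5.58 × 1.9080 / 0.039 = 272.9908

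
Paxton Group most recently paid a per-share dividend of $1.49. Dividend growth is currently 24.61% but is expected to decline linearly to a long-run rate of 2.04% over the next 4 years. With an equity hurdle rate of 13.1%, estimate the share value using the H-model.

H-model: P₀ = D₀[(1+g_L) + H(g_S−g_L)]/(r−g_L), with H = 4/2 = 2.
P₀ = 1.49 × [(1+0.0204) + 2×(0.2461−0.0204)] / (0.131−0.0204)
   = 1.49 × 1.4718 / 0.1106 = 19.8280

$19.83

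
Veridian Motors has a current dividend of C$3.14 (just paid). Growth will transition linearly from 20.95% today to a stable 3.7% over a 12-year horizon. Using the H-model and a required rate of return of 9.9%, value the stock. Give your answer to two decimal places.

H-model: P₀ = D₀[(1+g_L) + H(g_S−g_L)]/(r−g_L), with H = 12/2 = 6.
P₀ = 3.14 × [(1+0.037) + 6×(0.2095−0.037)] / (0.099−0.037)
   = 3.14 × 2.0720 / 0.062 = 104.9368

C$104.94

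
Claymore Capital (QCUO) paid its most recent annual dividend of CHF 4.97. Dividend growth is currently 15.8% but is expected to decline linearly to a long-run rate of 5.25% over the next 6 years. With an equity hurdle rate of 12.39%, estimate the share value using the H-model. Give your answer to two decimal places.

CHF 95.29

H-model: P₀ = D₀[(1+g_L) + H(g_S−g_L)]/(r−g_L), with H = 6/2 = 3.
P₀ = 4.97 × [(1+0.0525) + 3×(0.158−0.0525)] / (0.1239−0.0525)
   = 4.97 × 1.3690 / 0.0714 = 95.2931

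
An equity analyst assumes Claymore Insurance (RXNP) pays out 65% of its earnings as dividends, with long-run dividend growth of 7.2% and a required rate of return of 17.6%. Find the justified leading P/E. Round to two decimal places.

Justified leading P/E = b/(r−g) = 0.65/(0.176−0.072) = 6.2500

6.25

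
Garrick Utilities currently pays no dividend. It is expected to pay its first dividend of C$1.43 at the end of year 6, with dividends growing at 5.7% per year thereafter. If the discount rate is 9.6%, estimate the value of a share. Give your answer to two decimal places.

C$23.19

Deferred-dividend DDM. At t=5 the remaining stream is a growing perpetuity with first payment D_6 = 1.43.
V_5 = D_6/(r−g) = 1.43/(0.096−0.057) = 36.6667
P₀ = V_5/(1+r)^5 = 36.6667/(1+0.096)^5 = 23.1856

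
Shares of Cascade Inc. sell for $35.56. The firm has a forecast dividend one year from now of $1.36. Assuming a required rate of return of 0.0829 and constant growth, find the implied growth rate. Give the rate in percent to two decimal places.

From P₀ = D₁/(r − g), the implied growth is g = r − D₁/P₀.
g = 0.0829 − 1.36/35.56 = 0.0829 − 0.03825 = 0.04465

4.47%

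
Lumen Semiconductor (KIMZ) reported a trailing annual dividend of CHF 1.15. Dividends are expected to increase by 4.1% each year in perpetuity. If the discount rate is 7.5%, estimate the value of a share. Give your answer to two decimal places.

Gordon growth model: P₀ = D₁/(r − g). D₁ = 1.15 × (1 + 0.041) = 1.1971.
P₀ = 1.1971 / (0.075 − 0.041) = 1.1971 / 0.034 = 35.2103

CHF 35.21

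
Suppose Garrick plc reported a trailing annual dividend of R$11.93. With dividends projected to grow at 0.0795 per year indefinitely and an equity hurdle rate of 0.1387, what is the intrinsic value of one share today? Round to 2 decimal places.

R$217.54

Gordon growth model: P₀ = D₁/(r − g). D₁ = 11.93 × (1 + 0.0795) = 12.8784.
P₀ = 12.8784 / (0.1387 − 0.0795) = 12.8784 / 0.0592 = 217.5411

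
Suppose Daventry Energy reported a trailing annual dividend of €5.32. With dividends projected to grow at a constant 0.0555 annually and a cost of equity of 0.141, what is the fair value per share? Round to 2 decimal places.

Gordon growth model: P₀ = D₁/(r − g). D₁ = 5.32 × (1 + 0.0555) = 5.6153.
P₀ = 5.6153 / (0.141 − 0.0555) = 5.6153 / 0.0855 = 65.6756

€65.68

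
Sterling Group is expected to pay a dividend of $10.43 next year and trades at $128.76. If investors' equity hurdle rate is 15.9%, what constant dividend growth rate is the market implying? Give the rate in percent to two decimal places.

7.80%

From P₀ = D₁/(r − g), the implied growth is g = r − D₁/P₀.
g = 0.159 − 10.43/128.76 = 0.159 − 0.08100 = 0.07800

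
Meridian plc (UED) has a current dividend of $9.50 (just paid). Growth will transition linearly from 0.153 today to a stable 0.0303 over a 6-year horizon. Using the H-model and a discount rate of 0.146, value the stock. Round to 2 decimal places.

$114.82

H-model: P₀ = D₀[(1+g_L) + H(g_S−g_L)]/(r−g_L), with H = 6/2 = 3.
P₀ = 9.50 × [(1+0.0303) + 3×(0.153−0.0303)] / (0.146−0.0303)
   = 9.50 × 1.3984 / 0.1157 = 114.8211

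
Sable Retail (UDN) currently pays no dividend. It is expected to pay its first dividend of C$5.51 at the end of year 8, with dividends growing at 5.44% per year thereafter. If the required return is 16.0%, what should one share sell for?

C$18.46

Deferred-dividend DDM. At t=7 the remaining stream is a growing perpetuity with first payment D_8 = 5.51.
V_7 = D_8/(r−g) = 5.51/(0.16−0.0544) = 52.1780
P₀ = V_7/(1+r)^7 = 52.1780/(1+0.16)^7 = 18.4621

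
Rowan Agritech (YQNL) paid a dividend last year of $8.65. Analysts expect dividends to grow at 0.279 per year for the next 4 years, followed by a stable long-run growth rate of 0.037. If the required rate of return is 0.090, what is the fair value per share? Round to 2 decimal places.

$373.28

Two-stage DDM. Project D₁…D_4 at 0.279, terminal growth 0.037, discount at r = 0.09.
D_1 = 11.0633
D_2 = 14.1500
D_3 = 18.0979
D_4 = 23.1472
Terminal value at t=4: TV = D_5/(r−g) = 24.0036/(0.09−0.037) = 452.8988
P₀ = 11.0633/(1+0.09)^1 + 14.1500/(1+0.09)^2 + 18.0979/(1+0.09)^3 + 23.1472/(1+0.09)^4 + 452.8988/(1+0.09)^4 = 373.2775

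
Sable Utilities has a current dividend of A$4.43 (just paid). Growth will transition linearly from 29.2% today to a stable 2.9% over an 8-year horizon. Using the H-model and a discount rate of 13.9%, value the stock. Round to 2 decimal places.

H-model: P₀ = D₀[(1+g_L) + H(g_S−g_L)]/(r−g_L), with H = 8/2 = 4.
P₀ = 4.43 × [(1+0.029) + 4×(0.292−0.029)] / (0.139−0.029)
   = 4.43 × 2.0810 / 0.11 = 83.8075

A$83.81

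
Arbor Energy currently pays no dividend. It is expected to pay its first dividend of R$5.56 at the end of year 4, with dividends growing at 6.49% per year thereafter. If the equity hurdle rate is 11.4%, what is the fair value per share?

R$81.91

Deferred-dividend DDM. At t=3 the remaining stream is a growing perpetuity with first payment D_4 = 5.56.
V_3 = D_4/(r−g) = 5.56/(0.114−0.0649) = 113.2383
P₀ = V_3/(1+r)^3 = 113.2383/(1+0.114)^3 = 81.9102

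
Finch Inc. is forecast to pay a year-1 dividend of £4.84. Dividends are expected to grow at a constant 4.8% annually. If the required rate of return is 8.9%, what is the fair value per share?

£118.05

Gordon growth model: P₀ = D₁/(r − g), with D₁ = 4.84 given directly.
P₀ = 4.8400 / (0.089 − 0.048) = 4.8400 / 0.041 = 118.0488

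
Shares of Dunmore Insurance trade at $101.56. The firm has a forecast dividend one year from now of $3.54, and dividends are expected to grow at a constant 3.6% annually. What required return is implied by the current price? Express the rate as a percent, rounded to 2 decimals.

7.09%

Rearranging the constant-growth DDM: r = D₁/P₀ + g.
r = 3.5400 / 101.56 + 0.036 = 0.03486 + 0.036 = 0.07086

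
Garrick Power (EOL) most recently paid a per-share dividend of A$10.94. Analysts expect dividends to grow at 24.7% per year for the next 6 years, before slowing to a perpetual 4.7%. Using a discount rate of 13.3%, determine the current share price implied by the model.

A$329.79

Two-stage DDM. Project D₁…D_6 at 0.247, terminal growth 0.047, discount at r = 0.133.
D_1 = 13.6422
D_2 = 17.0118
D_3 = 21.2137
D_4 = 26.4535
D_5 = 32.9875
D_6 = 41.1354
Terminal value at t=6: TV = D_7/(r−g) = 43.0688/(0.133−0.047) = 500.7999
P₀ = 13.6422/(1+0.133)^1 + 17.0118/(1+0.133)^2 + 21.2137/(1+0.133)^3 + 26.4535/(1+0.133)^4 + 32.9875/(1+0.133)^5 + 41.1354/(1+0.133)^6 + 500.7999/(1+0.133)^6 = 329.7940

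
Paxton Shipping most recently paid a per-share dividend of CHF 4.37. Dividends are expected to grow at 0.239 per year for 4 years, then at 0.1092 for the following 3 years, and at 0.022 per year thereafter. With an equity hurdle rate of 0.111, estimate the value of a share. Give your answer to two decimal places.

Three-stage DDM. Project D₁…D_7; terminal Gordon value at t=7 with g = 0.022; discount at r = 0.111.
D_1 = 5.4144
D_2 = 6.7085
D_3 = 8.3118
D_4 = 10.2983
D_5 = 11.4229
D_6 = 12.6703
D_7 = 14.0539
TV_7 = 14.3631/(0.111−0.022) = 161.3828
P₀ = Σ Dₜ/(1+r)ᵗ + TV_7/(1+r)^7 = 120.5846

CHF 120.58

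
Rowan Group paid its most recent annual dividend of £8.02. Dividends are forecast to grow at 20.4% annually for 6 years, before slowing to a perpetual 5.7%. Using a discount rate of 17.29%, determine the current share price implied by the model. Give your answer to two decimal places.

Two-stage DDM. Project D₁…D_6 at 0.204, terminal growth 0.057, discount at r = 0.1729.
D_1 = 9.6561
D_2 = 11.6259
D_3 = 13.9976
D_4 = 16.8531
D_5 = 20.2912
D_6 = 24.4306
Terminal value at t=6: TV = D_7/(r−g) = 25.8231/(0.1729−0.057) = 222.8050
P₀ = 9.6561/(1+0.1729)^1 + 11.6259/(1+0.1729)^2 + 13.9976/(1+0.1729)^3 + 16.8531/(1+0.1729)^4 + 20.2912/(1+0.1729)^5 + 24.4306/(1+0.1729)^6 + 222.8050/(1+0.1729)^6 = 138.3658

£138.37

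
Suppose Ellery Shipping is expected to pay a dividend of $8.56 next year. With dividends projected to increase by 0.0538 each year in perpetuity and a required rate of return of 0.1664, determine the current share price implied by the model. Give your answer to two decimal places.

Gordon growth model: P₀ = D₁/(r − g), with D₁ = 8.56 given directly.
P₀ = 8.5600 / (0.1664 − 0.0538) = 8.5600 / 0.1126 = 76.0213

$76.02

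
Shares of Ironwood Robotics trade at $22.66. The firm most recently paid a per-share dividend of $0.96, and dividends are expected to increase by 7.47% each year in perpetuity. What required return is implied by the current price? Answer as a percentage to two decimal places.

Rearranging the constant-growth DDM: r = D₁/P₀ + g.
D₁ = 0.96 × (1 + 0.0747) = 1.0317.
r = 1.0317 / 22.66 + 0.0747 = 0.04553 + 0.0747 = 0.12023

12.02%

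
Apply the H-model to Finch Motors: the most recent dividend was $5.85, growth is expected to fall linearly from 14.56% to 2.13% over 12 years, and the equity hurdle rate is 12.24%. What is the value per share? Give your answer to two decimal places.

H-model: P₀ = D₀[(1+g_L) + H(g_S−g_L)]/(r−g_L), with H = 12/2 = 6.
P₀ = 5.85 × [(1+0.0213) + 6×(0.1456−0.0213)] / (0.1224−0.0213)
   = 5.85 × 1.7671 / 0.1011 = 102.2506

$102.25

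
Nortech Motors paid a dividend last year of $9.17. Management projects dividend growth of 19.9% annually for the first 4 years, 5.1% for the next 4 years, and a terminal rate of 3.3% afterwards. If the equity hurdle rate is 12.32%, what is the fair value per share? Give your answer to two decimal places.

$188.30

Three-stage DDM. Project D₁…D_8; terminal Gordon value at t=8 with g = 0.033; discount at r = 0.1232.
D_1 = 10.9948
D_2 = 13.1828
D_3 = 15.8062
D_4 = 18.9516
D_5 = 19.9181
D_6 = 20.9340
D_7 = 22.0016
D_8 = 23.1237
TV_8 = 23.8868/(0.1232−0.033) = 264.8200
P₀ = Σ Dₜ/(1+r)ᵗ + TV_8/(1+r)^8 = 188.2950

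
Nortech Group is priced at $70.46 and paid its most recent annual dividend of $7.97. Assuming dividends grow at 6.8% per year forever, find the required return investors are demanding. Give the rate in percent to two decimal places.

18.88%

Rearranging the constant-growth DDM: r = D₁/P₀ + g.
D₁ = 7.97 × (1 + 0.068) = 8.5120.
r = 8.5120 / 70.46 + 0.068 = 0.12081 + 0.068 = 0.18881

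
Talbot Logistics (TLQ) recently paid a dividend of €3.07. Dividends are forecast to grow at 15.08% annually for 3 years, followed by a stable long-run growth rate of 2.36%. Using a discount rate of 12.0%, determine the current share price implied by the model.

Two-stage DDM. Project D₁…D_3 at 0.1508, terminal growth 0.0236, discount at r = 0.12.
D_1 = 3.5330
D_2 = 4.0657
D_3 = 4.6788
Terminal value at t=3: TV = D_4/(r−g) = 4.7893/(0.12−0.0236) = 49.6811
P₀ = 3.5330/(1+0.12)^1 + 4.0657/(1+0.12)^2 + 4.6788/(1+0.12)^3 + 49.6811/(1+0.12)^3 = 45.0879

€45.09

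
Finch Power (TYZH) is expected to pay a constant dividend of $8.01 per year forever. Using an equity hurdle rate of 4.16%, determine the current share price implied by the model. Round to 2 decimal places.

$192.55

Zero-growth DDM (perpetuity): P₀ = D/r = 8.01 / 0.0416 = 192.5481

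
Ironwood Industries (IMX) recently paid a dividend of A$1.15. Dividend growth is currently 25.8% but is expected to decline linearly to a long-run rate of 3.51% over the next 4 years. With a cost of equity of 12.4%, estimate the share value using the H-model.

H-model: P₀ = D₀[(1+g_L) + H(g_S−g_L)]/(r−g_L), with H = 4/2 = 2.
P₀ = 1.15 × [(1+0.0351) + 2×(0.258−0.0351)] / (0.124−0.0351)
   = 1.15 × 1.4809 / 0.0889 = 19.1567

A$19.16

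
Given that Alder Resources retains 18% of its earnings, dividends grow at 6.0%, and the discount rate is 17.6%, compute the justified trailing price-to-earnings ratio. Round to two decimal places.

Payout ratio b = 1 − 0.18 = 0.82.
Justified trailing P/E = b(1+g)/(r−g) = 0.82×(1+0.06)/(0.176−0.06) = 7.4931

7.49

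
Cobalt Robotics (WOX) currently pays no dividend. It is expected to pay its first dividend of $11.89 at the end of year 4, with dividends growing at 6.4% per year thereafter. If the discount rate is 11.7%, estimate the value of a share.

Deferred-dividend DDM. At t=3 the remaining stream is a growing perpetuity with first payment D_4 = 11.89.
V_3 = D_4/(r−g) = 11.89/(0.117−0.064) = 224.3396
P₀ = V_3/(1+r)^3 = 224.3396/(1+0.117)^3 = 160.9706

$160.97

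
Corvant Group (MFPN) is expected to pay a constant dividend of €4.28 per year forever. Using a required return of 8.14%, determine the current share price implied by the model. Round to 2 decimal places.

€52.58

Zero-growth DDM (perpetuity): P₀ = D/r = 4.28 / 0.0814 = 52.5799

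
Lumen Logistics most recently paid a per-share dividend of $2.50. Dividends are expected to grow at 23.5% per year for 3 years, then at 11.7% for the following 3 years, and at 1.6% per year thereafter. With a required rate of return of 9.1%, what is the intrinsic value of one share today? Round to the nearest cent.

Three-stage DDM. Project D₁…D_6; terminal Gordon value at t=6 with g = 0.016; discount at r = 0.091.
D_1 = 3.0875
D_2 = 3.8131
D_3 = 4.7091
D_4 = 5.2601
D_5 = 5.8755
D_6 = 6.5630
TV_6 = 6.6680/(0.091−0.016) = 88.9064
P₀ = Σ Dₜ/(1+r)ᵗ + TV_6/(1+r)^6 = 73.7867

$73.79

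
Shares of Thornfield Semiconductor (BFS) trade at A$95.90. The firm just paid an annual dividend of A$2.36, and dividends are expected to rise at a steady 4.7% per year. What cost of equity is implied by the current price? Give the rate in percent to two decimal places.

7.28%

Rearranging the constant-growth DDM: r = D₁/P₀ + g.
D₁ = 2.36 × (1 + 0.047) = 2.4709.
r = 2.4709 / 95.90 + 0.047 = 0.02577 + 0.047 = 0.07277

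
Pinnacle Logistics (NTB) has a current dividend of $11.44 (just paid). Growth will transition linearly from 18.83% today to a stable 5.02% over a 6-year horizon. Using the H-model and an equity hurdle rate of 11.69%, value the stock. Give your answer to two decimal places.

H-model: P₀ = D₀[(1+g_L) + H(g_S−g_L)]/(r−g_L), with H = 6/2 = 3.
P₀ = 11.44 × [(1+0.0502) + 3×(0.1883−0.0502)] / (0.1169−0.0502)
   = 11.44 × 1.4645 / 0.0667 = 251.1826

$251.18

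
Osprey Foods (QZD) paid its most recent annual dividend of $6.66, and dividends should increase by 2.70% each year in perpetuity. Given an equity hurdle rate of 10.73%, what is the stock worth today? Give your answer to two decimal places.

Gordon growth model: P₀ = D₁/(r − g). D₁ = 6.66 × (1 + 0.027) = 6.8398.
P₀ = 6.8398 / (0.1073 − 0.027) = 6.8398 / 0.0803 = 85.1783

$85.18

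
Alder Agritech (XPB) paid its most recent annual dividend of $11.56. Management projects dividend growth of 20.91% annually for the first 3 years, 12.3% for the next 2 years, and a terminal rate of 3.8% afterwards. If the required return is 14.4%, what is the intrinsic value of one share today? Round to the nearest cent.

Three-stage DDM. Project D₁…D_5; terminal Gordon value at t=5 with g = 0.038; discount at r = 0.144.
D_1 = 13.9772
D_2 = 16.8998
D_3 = 20.4336
D_4 = 22.9469
D_5 = 25.7694
TV_5 = 26.7486/(0.144−0.038) = 252.3455
P₀ = Σ Dₜ/(1+r)ᵗ + TV_5/(1+r)^5 = 194.1127

$194.11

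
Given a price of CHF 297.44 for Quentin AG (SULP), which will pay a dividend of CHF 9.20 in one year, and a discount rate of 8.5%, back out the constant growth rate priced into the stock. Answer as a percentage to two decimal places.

5.41%

From P₀ = D₁/(r − g), the implied growth is g = r − D₁/P₀.
g = 0.085 − 9.20/297.44 = 0.085 − 0.03093 = 0.05407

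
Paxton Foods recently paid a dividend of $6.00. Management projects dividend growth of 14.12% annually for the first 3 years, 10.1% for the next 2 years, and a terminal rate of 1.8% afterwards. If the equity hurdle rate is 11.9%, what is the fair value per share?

$93.25

Three-stage DDM. Project D₁…D_5; terminal Gordon value at t=5 with g = 0.018; discount at r = 0.119.
D_1 = 6.8472
D_2 = 7.8140
D_3 = 8.9174
D_4 = 9.8180
D_5 = 10.8096
TV_5 = 11.0042/(0.119−0.018) = 108.9526
P₀ = Σ Dₜ/(1+r)ᵗ + TV_5/(1+r)^5 = 93.2461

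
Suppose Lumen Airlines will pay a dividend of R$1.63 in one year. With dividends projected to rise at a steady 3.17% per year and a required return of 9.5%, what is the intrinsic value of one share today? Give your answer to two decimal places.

R$25.75

Gordon growth model: P₀ = D₁/(r − g), with D₁ = 1.63 given directly.
P₀ = 1.6300 / (0.095 − 0.0317) = 1.6300 / 0.0633 = 25.7504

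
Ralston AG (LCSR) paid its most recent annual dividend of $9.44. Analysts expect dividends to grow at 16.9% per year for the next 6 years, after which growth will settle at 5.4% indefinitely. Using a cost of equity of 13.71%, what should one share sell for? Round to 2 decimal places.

Two-stage DDM. Project D₁…D_6 at 0.169, terminal growth 0.054, discount at r = 0.1371.
D_1 = 11.0354
D_2 = 12.9003
D_3 = 15.0805
D_4 = 17.6291
D_5 = 20.6084
D_6 = 24.0912
Terminal value at t=6: TV = D_7/(r−g) = 25.3922/(0.1371−0.054) = 305.5615
P₀ = 11.0354/(1+0.1371)^1 + 12.9003/(1+0.1371)^2 + 15.0805/(1+0.1371)^3 + 17.6291/(1+0.1371)^4 + 20.6084/(1+0.1371)^5 + 24.0912/(1+0.1371)^6 + 305.5615/(1+0.1371)^6 = 203.8224

$203.82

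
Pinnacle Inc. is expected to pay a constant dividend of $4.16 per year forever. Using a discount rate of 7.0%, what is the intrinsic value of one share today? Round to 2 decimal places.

Zero-growth DDM (perpetuity): P₀ = D/r = 4.16 / 0.07 = 59.4286

$59.43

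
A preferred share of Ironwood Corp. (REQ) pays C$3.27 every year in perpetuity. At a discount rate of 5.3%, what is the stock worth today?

Zero-growth DDM (perpetuity): P₀ = D/r = 3.27 / 0.053 = 61.6981

C$61.70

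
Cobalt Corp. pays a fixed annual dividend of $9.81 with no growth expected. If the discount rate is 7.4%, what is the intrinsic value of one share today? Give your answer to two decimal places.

Zero-growth DDM (perpetuity): P₀ = D/r = 9.81 / 0.074 = 132.5676

$132.57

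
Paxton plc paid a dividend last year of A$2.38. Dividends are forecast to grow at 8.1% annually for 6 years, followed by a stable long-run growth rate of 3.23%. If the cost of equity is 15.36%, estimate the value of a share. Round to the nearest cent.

Two-stage DDM. Project D₁…D_6 at 0.081, terminal growth 0.0323, discount at r = 0.1536.
D_1 = 2.5728
D_2 = 2.7812
D_3 = 3.0065
D_4 = 3.2500
D_5 = 3.5132
D_6 = 3.7978
Terminal value at t=6: TV = D_7/(r−g) = 3.9205/(0.1536−0.0323) = 32.3204
P₀ = 2.5728/(1+0.1536)^1 + 2.7812/(1+0.1536)^2 + 3.0065/(1+0.1536)^3 + 3.2500/(1+0.1536)^4 + 3.5132/(1+0.1536)^5 + 3.7978/(1+0.1536)^6 + 32.3204/(1+0.1536)^6 = 25.1579

A$25.16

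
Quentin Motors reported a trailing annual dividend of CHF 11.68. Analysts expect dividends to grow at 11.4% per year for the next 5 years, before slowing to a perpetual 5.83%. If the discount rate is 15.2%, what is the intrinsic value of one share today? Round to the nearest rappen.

Two-stage DDM. Project D₁…D_5 at 0.114, terminal growth 0.0583, discount at r = 0.152.
D_1 = 13.0115
D_2 = 14.4948
D_3 = 16.1472
D_4 = 17.9880
D_5 = 20.0387
Terminal value at t=5: TV = D_6/(r−g) = 21.2069/(0.152−0.0583) = 226.3279
P₀ = 13.0115/(1+0.152)^1 + 14.4948/(1+0.152)^2 + 16.1472/(1+0.152)^3 + 17.9880/(1+0.152)^4 + 20.0387/(1+0.152)^5 + 226.3279/(1+0.152)^5 = 164.4204

CHF 164.42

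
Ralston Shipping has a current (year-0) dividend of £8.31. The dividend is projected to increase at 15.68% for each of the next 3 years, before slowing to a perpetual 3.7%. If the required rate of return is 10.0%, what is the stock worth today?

£186.68

Two-stage DDM. Project D₁…D_3 at 0.1568, terminal growth 0.037, discount at r = 0.1.
D_1 = 9.6130
D_2 = 11.1203
D_3 = 12.8640
Terminal value at t=3: TV = D_4/(r−g) = 13.3400/(0.1−0.037) = 211.7454
P₀ = 9.6130/(1+0.1)^1 + 11.1203/(1+0.1)^2 + 12.8640/(1+0.1)^3 + 211.7454/(1+0.1)^3 = 186.6818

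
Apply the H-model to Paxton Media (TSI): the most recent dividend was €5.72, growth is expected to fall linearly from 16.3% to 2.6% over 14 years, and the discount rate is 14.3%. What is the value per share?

€97.04

H-model: P₀ = D₀[(1+g_L) + H(g_S−g_L)]/(r−g_L), with H = 14/2 = 7.
P₀ = 5.72 × [(1+0.026) + 7×(0.163−0.026)] / (0.143−0.026)
   = 5.72 × 1.9850 / 0.117 = 97.0444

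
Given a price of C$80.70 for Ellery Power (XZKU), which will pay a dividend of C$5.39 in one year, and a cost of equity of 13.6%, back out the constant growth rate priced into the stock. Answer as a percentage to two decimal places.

6.92%

From P₀ = D₁/(r − g), the implied growth is g = r − D₁/P₀.
g = 0.136 − 5.39/80.70 = 0.136 − 0.06679 = 0.06921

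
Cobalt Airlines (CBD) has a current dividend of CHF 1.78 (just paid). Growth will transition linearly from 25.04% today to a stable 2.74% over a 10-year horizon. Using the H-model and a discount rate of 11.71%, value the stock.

CHF 42.51

H-model: P₀ = D₀[(1+g_L) + H(g_S−g_L)]/(r−g_L), with H = 10/2 = 5.
P₀ = 1.78 × [(1+0.0274) + 5×(0.2504−0.0274)] / (0.1171−0.0274)
   = 1.78 × 2.1424 / 0.0897 = 42.5136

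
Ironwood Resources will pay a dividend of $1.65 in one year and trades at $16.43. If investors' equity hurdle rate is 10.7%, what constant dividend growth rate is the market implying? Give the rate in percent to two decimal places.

From P₀ = D₁/(r − g), the implied growth is g = r − D₁/P₀.
g = 0.107 − 1.65/16.43 = 0.107 − 0.10043 = 0.00657

0.66%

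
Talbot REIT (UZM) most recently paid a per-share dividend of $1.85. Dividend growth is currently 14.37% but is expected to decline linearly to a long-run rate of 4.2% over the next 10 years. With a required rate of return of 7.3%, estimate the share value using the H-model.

$92.53

H-model: P₀ = D₀[(1+g_L) + H(g_S−g_L)]/(r−g_L), with H = 10/2 = 5.
P₀ = 1.85 × [(1+0.042) + 5×(0.1437−0.042)] / (0.073−0.042)
   = 1.85 × 1.5505 / 0.031 = 92.5298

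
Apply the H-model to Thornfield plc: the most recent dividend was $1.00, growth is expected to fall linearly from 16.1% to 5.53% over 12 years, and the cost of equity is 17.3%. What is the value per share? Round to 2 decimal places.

$14.35

H-model: P₀ = D₀[(1+g_L) + H(g_S−g_L)]/(r−g_L), with H = 12/2 = 6.
P₀ = 1.00 × [(1+0.0553) + 6×(0.161−0.0553)] / (0.173−0.0553)
   = 1.00 × 1.6895 / 0.1177 = 14.3543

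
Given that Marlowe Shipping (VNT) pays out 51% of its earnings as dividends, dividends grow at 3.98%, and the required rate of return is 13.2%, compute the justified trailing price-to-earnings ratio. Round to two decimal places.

5.75

Justified trailing P/E = b(1+g)/(r−g) = 0.51×(1+0.0398)/(0.132−0.0398) = 5.7516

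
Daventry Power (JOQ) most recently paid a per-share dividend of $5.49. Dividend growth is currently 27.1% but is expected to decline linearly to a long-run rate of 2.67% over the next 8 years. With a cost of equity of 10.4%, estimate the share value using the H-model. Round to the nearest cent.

H-model: P₀ = D₀[(1+g_L) + H(g_S−g_L)]/(r−g_L), with H = 8/2 = 4.
P₀ = 5.49 × [(1+0.0267) + 4×(0.271−0.0267)] / (0.104−0.0267)
   = 5.49 × 2.0039 / 0.0773 = 142.3210

$142.32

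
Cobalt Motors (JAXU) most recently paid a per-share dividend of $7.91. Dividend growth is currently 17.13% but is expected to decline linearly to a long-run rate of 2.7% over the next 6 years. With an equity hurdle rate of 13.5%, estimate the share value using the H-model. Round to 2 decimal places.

H-model: P₀ = D₀[(1+g_L) + H(g_S−g_L)]/(r−g_L), with H = 6/2 = 3.
P₀ = 7.91 × [(1+0.027) + 3×(0.1713−0.027)] / (0.135−0.027)
   = 7.91 × 1.4599 / 0.108 = 106.9242

$106.92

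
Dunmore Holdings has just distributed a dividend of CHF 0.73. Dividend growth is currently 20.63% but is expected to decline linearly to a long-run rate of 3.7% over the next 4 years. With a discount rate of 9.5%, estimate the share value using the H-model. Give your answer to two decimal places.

CHF 17.31

H-model: P₀ = D₀[(1+g_L) + H(g_S−g_L)]/(r−g_L), with H = 4/2 = 2.
P₀ = 0.73 × [(1+0.037) + 2×(0.2063−0.037)] / (0.095−0.037)
   = 0.73 × 1.3756 / 0.058 = 17.3136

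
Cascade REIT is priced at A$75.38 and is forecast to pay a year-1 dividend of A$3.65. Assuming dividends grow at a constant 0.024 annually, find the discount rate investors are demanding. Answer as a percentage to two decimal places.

Rearranging the constant-growth DDM: r = D₁/P₀ + g.
r = 3.6500 / 75.38 + 0.024 = 0.04842 + 0.024 = 0.07242

7.24%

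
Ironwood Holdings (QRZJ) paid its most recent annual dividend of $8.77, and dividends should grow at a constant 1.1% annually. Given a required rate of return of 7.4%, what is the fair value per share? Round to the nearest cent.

$140.74

Gordon growth model: P₀ = D₁/(r − g). D₁ = 8.77 × (1 + 0.011) = 8.8665.
P₀ = 8.8665 / (0.074 − 0.011) = 8.8665 / 0.063 = 140.7376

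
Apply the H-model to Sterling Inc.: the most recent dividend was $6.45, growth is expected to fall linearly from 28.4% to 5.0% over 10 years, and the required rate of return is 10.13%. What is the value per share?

$279.12

H-model: P₀ = D₀[(1+g_L) + H(g_S−g_L)]/(r−g_L), with H = 10/2 = 5.
P₀ = 6.45 × [(1+0.05) + 5×(0.284−0.05)] / (0.1013−0.05)
   = 6.45 × 2.2200 / 0.0513 = 279.1228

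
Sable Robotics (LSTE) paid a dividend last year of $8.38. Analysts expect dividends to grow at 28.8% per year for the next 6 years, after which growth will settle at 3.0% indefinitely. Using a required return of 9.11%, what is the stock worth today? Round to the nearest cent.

$475.76

Two-stage DDM. Project D₁…D_6 at 0.288, terminal growth 0.03, discount at r = 0.0911.
D_1 = 10.7934
D_2 = 13.9020
D_3 = 17.9057
D_4 = 23.0626
D_5 = 29.7046
D_6 = 38.2595
Terminal value at t=6: TV = D_7/(r−g) = 39.4073/(0.0911−0.03) = 644.9636
P₀ = 10.7934/(1+0.0911)^1 + 13.9020/(1+0.0911)^2 + 17.9057/(1+0.0911)^3 + 23.0626/(1+0.0911)^4 + 29.7046/(1+0.0911)^5 + 38.2595/(1+0.0911)^6 + 644.9636/(1+0.0911)^6 = 475.7611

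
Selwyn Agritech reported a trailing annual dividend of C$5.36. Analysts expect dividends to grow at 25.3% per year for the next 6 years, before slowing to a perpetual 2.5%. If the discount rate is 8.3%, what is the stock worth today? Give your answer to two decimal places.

Two-stage DDM. Project D₁…D_6 at 0.253, terminal growth 0.025, discount at r = 0.083.
D_1 = 6.7161
D_2 = 8.4152
D_3 = 10.5443
D_4 = 13.2120
D_5 = 16.5547
D_6 = 20.7430
Terminal value at t=6: TV = D_7/(r−g) = 21.2616/(0.083−0.025) = 366.5786
P₀ = 6.7161/(1+0.083)^1 + 8.4152/(1+0.083)^2 + 10.5443/(1+0.083)^3 + 13.2120/(1+0.083)^4 + 16.5547/(1+0.083)^5 + 20.7430/(1+0.083)^6 + 366.5786/(1+0.083)^6 = 282.4425

C$282.44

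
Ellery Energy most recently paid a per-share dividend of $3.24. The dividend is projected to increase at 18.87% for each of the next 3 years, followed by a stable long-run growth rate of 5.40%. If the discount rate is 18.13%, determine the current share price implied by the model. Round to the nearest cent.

$37.18

Two-stage DDM. Project D₁…D_3 at 0.1887, terminal growth 0.054, discount at r = 0.1813.
D_1 = 3.8514
D_2 = 4.5781
D_3 = 5.4420
Terminal value at t=3: TV = D_4/(r−g) = 5.7359/(0.1813−0.054) = 45.0582
P₀ = 3.8514/(1+0.1813)^1 + 4.5781/(1+0.1813)^2 + 5.4420/(1+0.1813)^3 + 45.0582/(1+0.1813)^3 = 37.1757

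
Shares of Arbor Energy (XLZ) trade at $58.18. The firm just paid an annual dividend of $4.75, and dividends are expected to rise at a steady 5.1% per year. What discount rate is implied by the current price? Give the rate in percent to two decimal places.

Rearranging the constant-growth DDM: r = D₁/P₀ + g.
D₁ = 4.75 × (1 + 0.051) = 4.9922.
r = 4.9922 / 58.18 + 0.051 = 0.08581 + 0.051 = 0.13681

13.68%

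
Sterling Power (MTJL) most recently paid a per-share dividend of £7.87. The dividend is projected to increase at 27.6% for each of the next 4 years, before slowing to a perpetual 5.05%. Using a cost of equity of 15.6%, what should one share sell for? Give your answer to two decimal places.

Two-stage DDM. Project D₁…D_4 at 0.276, terminal growth 0.0505, discount at r = 0.156.
D_1 = 10.0421
D_2 = 12.8137
D_3 = 16.3503
D_4 = 20.8630
Terminal value at t=4: TV = D_5/(r−g) = 21.9166/(0.156−0.0505) = 207.7404
P₀ = 10.0421/(1+0.156)^1 + 12.8137/(1+0.156)^2 + 16.3503/(1+0.156)^3 + 20.8630/(1+0.156)^4 + 207.7404/(1+0.156)^4 = 156.8720

£156.87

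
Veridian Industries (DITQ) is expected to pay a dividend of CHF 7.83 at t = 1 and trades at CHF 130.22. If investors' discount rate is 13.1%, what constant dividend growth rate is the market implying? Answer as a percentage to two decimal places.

7.09%

From P₀ = D₁/(r − g), the implied growth is g = r − D₁/P₀.
g = 0.131 − 7.83/130.22 = 0.131 − 0.06013 = 0.07087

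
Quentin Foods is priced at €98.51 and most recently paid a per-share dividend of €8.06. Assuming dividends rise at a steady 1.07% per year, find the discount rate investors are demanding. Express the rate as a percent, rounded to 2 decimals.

Rearranging the constant-growth DDM: r = D₁/P₀ + g.
D₁ = 8.06 × (1 + 0.0107) = 8.1462.
r = 8.1462 / 98.51 + 0.0107 = 0.08269 + 0.0107 = 0.09339

9.34%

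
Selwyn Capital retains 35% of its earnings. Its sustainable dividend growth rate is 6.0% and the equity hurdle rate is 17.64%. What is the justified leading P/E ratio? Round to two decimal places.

5.58

Payout ratio b = 1 − 0.35 = 0.65.
Justified leading P/E = b/(r−g) = 0.65/(0.1764−0.06) = 5.5842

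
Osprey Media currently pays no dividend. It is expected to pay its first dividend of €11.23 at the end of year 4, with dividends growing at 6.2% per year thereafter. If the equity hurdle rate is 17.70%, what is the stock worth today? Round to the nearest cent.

Deferred-dividend DDM. At t=3 the remaining stream is a growing perpetuity with first payment D_4 = 11.23.
V_3 = D_4/(r−g) = 11.23/(0.177−0.062) = 97.6522
P₀ = V_3/(1+r)^3 = 97.6522/(1+0.177)^3 = 59.8898

€59.89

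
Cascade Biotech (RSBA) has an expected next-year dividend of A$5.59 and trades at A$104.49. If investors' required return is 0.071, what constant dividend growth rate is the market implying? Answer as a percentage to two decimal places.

From P₀ = D₁/(r − g), the implied growth is g = r − D₁/P₀.
g = 0.071 − 5.59/104.49 = 0.071 − 0.05350 = 0.01750

1.75%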